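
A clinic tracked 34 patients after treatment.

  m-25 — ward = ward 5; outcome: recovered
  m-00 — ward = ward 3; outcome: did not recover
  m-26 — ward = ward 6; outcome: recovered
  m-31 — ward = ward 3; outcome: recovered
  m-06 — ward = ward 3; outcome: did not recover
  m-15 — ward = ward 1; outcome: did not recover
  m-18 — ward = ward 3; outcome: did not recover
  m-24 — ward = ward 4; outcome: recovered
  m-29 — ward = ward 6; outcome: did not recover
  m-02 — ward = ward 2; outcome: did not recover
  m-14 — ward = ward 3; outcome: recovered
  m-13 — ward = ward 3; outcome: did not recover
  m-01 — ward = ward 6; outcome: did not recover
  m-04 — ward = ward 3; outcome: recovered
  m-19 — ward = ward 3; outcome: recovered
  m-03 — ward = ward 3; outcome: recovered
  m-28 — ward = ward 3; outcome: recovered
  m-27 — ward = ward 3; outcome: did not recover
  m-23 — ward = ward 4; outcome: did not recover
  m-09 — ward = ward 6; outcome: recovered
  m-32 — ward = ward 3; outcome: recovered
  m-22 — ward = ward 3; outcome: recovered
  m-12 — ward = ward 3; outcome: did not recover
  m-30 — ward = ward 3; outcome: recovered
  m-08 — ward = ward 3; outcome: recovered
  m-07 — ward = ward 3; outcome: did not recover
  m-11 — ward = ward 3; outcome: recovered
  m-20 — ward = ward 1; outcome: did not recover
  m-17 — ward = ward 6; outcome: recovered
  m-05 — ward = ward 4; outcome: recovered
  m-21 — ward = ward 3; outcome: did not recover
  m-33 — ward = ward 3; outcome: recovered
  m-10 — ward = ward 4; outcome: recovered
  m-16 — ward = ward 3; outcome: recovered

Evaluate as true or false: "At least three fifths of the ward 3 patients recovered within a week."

True

Truth condition: |A ∩ B| / |A| ≥ 3/5.
|A| = 21, |A ∩ B| = 13, |A ∖ B| = 8.
|A ∩ B|/|A| = 13/21, so the statement is true.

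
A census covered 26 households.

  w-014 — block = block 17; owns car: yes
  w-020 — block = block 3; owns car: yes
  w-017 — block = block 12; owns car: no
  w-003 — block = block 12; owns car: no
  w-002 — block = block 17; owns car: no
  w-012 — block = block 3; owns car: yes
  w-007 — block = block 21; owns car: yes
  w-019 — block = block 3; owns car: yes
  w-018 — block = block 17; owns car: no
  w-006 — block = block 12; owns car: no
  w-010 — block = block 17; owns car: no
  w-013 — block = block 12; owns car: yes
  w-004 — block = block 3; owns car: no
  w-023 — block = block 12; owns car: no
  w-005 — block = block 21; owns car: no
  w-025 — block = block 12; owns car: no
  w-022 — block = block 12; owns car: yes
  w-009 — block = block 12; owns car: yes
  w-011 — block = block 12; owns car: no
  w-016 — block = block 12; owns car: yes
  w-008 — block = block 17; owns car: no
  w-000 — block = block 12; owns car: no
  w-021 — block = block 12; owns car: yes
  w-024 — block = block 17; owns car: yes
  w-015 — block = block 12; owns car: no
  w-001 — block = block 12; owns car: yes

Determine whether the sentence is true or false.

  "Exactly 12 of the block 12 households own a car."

'Exactly 12 of the block 12 households own a car' holds iff |A ∩ B| = 12.
A (the restrictor) = {w-017, w-003, w-006, w-013, w-023, w-025, w-022, w-009, w-011, w-016, w-000, w-021, w-015, w-001}, |A| = 14.
A ∩ B = {w-013, w-022, w-009, w-016, w-021, w-001}, so |A ∩ B| = 6.
|A ∩ B| = 6, so the statement is false.

False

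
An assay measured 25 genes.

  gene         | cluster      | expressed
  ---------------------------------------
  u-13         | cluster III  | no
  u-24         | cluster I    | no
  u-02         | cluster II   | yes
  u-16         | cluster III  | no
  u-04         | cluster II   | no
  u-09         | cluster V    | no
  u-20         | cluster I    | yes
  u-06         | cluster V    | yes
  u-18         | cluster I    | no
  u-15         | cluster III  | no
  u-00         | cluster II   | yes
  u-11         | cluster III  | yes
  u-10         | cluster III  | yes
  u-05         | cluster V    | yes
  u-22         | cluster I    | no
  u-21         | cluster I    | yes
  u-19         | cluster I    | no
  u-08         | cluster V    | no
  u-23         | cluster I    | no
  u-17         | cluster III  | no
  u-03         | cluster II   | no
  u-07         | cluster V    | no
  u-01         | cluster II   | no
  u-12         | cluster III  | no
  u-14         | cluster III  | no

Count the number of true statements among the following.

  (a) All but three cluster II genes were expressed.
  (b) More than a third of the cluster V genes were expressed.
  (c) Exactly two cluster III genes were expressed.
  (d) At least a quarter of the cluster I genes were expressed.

4

(a) cluster II: |A| = 5, |A ∩ B| = 2; needs |A ∖ B| = 3 — true.
(b) cluster V: |A| = 5, |A ∩ B| = 2; needs |A ∩ B| / |A| > 1/3 — true.
(c) cluster III: |A| = 8, |A ∩ B| = 2; needs |A ∩ B| = 2 — true.
(d) cluster I: |A| = 7, |A ∩ B| = 2; needs |A ∩ B| / |A| ≥ 1/4 — true.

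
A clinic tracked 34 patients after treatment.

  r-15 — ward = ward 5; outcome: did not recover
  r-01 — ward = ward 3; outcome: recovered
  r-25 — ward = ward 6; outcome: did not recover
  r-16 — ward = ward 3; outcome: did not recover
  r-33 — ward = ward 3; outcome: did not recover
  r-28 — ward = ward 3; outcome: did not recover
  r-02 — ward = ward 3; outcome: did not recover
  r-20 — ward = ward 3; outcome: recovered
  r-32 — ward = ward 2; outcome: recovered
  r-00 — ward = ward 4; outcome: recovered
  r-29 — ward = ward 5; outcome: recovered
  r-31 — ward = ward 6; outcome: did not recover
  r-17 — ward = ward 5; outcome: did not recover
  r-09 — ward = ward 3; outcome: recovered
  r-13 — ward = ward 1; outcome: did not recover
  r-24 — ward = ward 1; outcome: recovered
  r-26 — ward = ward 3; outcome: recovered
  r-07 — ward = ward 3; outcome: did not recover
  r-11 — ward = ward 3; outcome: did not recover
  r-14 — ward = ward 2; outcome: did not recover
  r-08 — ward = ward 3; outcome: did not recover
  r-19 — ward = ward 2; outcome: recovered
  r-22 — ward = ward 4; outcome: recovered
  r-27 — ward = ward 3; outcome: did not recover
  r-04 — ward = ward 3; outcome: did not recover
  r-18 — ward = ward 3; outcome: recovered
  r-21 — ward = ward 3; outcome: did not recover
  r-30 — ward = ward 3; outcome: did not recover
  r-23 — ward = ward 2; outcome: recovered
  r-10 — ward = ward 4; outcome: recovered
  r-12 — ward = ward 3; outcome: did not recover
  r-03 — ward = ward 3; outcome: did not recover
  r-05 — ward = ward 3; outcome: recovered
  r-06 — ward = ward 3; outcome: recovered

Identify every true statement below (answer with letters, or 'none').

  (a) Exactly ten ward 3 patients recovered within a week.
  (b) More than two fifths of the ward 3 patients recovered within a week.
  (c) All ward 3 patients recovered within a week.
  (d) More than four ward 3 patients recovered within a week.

|A| = 20, |A ∩ B| = 7, |A ∖ B| = 13.
(a) |A ∩ B| = 10: fails.
(b) |A ∩ B| / |A| > 2/5: fails.
(c) A ⊆ B, i.e. every element of A is in B (|A ∖ B| = 0): fails.
(d) |A ∩ B| > 4: holds.

(d)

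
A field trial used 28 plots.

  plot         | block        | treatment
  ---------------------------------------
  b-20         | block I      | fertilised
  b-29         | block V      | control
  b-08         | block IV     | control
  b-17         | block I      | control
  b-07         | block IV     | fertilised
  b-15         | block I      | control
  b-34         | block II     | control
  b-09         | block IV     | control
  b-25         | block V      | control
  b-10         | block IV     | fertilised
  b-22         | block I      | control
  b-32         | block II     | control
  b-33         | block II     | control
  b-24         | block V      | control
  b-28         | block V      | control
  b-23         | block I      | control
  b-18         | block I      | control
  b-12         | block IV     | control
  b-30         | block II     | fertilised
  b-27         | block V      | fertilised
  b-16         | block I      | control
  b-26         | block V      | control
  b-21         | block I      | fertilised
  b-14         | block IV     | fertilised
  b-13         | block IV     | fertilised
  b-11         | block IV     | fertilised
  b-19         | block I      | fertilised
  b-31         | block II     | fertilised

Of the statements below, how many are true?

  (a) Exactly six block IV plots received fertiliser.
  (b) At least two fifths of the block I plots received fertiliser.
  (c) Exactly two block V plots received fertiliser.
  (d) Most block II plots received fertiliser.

(a) block IV: |A| = 8, |A ∩ B| = 5; needs |A ∩ B| = 6 — false.
(b) block I: |A| = 9, |A ∩ B| = 3; needs |A ∩ B| / |A| ≥ 2/5 — false.
(c) block V: |A| = 6, |A ∩ B| = 1; needs |A ∩ B| = 2 — false.
(d) block II: |A| = 5, |A ∩ B| = 2; needs |A ∩ B| > |A ∖ B| — false.

0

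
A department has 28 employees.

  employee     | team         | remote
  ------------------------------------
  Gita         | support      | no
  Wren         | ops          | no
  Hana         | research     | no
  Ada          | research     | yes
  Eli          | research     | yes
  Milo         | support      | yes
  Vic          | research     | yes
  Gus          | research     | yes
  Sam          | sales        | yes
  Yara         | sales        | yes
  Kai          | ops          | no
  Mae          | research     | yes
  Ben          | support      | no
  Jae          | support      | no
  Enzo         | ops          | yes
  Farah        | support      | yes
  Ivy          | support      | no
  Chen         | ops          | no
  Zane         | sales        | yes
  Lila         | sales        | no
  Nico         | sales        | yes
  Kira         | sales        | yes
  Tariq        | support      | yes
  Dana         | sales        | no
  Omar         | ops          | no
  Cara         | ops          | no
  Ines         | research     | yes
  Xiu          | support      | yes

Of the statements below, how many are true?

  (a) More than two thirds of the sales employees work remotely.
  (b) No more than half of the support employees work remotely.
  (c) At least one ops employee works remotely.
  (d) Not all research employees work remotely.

(a) sales: |A| = 7, |A ∩ B| = 5; needs |A ∩ B| / |A| > 2/3 — true.
(b) support: |A| = 8, |A ∩ B| = 4; needs |A ∩ B| ≤ |A ∖ B| — true.
(c) ops: |A| = 6, |A ∩ B| = 1; needs A ∩ B ≠ ∅ (|A ∩ B| ≥ 1) — true.
(d) research: |A| = 7, |A ∩ B| = 6; needs A ⊄ B (|A ∖ B| ≥ 1) — true.

4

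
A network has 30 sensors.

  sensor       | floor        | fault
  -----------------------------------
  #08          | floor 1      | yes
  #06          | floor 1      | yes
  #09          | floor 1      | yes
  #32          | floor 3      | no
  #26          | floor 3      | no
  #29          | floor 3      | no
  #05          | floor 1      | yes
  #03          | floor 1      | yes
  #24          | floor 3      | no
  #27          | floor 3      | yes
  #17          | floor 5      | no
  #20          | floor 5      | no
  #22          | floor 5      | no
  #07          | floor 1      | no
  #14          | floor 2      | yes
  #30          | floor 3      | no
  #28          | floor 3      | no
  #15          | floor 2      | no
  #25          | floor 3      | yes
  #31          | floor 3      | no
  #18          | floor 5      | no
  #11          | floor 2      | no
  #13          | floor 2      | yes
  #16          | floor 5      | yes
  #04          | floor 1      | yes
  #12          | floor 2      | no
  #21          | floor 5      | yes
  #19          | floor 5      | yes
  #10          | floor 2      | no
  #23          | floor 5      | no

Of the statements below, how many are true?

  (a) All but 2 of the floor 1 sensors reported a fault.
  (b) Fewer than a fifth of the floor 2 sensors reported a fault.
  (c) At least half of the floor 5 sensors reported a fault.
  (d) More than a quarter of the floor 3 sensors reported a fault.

(a) floor 1: |A| = 7, |A ∩ B| = 6; needs |A ∖ B| = 2 — false.
(b) floor 2: |A| = 6, |A ∩ B| = 2; needs |A ∩ B| / |A| < 1/5 — false.
(c) floor 5: |A| = 8, |A ∩ B| = 3; needs |A ∩ B| ≥ |A ∖ B| — false.
(d) floor 3: |A| = 9, |A ∩ B| = 2; needs |A ∩ B| / |A| > 1/4 — false.

0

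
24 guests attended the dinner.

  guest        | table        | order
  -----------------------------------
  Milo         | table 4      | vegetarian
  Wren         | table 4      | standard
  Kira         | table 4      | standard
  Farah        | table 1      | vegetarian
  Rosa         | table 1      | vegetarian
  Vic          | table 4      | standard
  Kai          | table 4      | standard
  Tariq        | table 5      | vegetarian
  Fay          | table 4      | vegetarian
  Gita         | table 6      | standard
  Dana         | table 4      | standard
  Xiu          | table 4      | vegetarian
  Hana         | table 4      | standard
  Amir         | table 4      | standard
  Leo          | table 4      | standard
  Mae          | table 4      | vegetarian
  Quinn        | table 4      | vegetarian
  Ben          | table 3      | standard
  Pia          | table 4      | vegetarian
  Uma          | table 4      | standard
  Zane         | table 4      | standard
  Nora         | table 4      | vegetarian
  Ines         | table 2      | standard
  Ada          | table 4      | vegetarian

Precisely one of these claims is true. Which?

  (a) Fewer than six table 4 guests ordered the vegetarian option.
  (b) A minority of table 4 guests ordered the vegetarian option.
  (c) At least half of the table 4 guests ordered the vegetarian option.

(b)

|A| = 18, |A ∩ B| = 8, |A ∖ B| = 10.
(a) requires |A ∩ B| < 6: false.
(b) requires |A ∩ B| < |A ∖ B|: true.
(c) requires |A ∩ B| ≥ |A ∖ B|: false.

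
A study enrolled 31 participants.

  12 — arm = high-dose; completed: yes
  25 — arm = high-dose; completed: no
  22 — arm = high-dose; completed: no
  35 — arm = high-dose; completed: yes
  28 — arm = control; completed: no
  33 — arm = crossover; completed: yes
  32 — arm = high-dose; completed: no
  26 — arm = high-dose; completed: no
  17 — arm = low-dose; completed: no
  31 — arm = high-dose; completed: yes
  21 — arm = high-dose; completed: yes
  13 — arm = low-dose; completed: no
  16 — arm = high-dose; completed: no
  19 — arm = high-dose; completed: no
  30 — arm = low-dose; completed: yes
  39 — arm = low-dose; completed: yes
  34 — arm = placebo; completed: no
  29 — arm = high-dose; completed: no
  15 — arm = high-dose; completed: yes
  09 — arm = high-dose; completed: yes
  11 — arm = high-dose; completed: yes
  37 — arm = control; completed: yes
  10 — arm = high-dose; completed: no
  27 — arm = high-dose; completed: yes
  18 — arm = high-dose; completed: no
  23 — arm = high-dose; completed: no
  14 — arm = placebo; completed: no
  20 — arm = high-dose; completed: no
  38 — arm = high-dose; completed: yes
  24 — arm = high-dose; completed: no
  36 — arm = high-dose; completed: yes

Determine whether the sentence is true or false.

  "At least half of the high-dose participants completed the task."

The determiner here denotes the relation: |A ∩ B| ≥ |A ∖ B|.
|A| = 22, |A ∩ B| = 10, |A ∖ B| = 12.
10 < 12, so the statement is false.

False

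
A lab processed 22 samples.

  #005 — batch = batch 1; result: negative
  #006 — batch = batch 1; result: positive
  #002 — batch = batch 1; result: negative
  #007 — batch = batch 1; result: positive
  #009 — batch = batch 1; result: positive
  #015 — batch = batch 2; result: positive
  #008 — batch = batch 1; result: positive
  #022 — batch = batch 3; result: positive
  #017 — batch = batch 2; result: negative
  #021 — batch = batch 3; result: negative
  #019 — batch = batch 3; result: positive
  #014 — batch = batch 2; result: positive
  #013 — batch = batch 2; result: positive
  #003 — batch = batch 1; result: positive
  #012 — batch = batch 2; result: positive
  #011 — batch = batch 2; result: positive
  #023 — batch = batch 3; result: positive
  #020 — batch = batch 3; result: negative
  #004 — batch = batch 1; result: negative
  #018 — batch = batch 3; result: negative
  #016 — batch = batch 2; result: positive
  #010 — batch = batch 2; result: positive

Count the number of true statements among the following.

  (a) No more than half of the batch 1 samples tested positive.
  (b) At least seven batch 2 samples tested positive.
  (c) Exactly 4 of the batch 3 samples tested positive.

(a) batch 1: |A| = 8, |A ∩ B| = 5; needs |A ∩ B| ≤ |A ∖ B| — false.
(b) batch 2: |A| = 8, |A ∩ B| = 7; needs |A ∩ B| ≥ 7 — true.
(c) batch 3: |A| = 6, |A ∩ B| = 3; needs |A ∩ B| = 4 — false.

1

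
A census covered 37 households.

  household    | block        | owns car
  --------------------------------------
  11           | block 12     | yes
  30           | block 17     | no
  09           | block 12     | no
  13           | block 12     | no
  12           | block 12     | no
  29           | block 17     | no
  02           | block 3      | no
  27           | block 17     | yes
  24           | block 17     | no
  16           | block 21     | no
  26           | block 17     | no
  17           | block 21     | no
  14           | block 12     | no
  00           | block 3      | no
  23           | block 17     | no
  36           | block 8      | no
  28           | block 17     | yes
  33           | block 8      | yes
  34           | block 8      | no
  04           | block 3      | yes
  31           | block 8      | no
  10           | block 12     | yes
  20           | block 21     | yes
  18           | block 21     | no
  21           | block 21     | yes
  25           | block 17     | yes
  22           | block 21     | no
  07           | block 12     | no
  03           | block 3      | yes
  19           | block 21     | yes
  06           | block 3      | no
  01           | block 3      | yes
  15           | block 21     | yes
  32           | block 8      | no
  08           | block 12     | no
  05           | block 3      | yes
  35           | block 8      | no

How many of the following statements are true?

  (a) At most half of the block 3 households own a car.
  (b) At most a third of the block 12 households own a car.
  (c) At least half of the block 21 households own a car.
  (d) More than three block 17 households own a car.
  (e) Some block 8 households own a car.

3

(a) block 3: |A| = 7, |A ∩ B| = 4; needs |A ∩ B| ≤ |A ∖ B| — false.
(b) block 12: |A| = 8, |A ∩ B| = 2; needs |A ∩ B| / |A| ≤ 1/3 — true.
(c) block 21: |A| = 8, |A ∩ B| = 4; needs |A ∩ B| ≥ |A ∖ B| — true.
(d) block 17: |A| = 8, |A ∩ B| = 3; needs |A ∩ B| > 3 — false.
(e) block 8: |A| = 6, |A ∩ B| = 1; needs A ∩ B ≠ ∅ (|A ∩ B| ≥ 1) — true.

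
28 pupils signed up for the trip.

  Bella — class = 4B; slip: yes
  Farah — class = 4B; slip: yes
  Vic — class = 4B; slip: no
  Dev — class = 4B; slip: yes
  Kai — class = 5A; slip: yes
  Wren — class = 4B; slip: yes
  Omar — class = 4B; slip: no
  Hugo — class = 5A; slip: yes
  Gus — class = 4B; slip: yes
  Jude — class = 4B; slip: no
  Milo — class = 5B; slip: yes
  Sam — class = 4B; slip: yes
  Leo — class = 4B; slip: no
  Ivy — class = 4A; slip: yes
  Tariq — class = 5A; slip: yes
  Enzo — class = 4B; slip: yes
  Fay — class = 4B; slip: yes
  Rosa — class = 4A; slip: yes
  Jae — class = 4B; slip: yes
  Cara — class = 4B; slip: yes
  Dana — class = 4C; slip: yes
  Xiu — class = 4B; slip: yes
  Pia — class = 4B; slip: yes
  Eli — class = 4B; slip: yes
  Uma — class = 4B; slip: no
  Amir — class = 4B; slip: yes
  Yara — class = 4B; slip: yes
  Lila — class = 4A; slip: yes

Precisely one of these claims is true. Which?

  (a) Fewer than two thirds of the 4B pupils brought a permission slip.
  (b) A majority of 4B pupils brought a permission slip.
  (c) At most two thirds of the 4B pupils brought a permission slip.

(b)

|A| = 20, |A ∩ B| = 15, |A ∖ B| = 5.
(a) requires |A ∩ B| / |A| < 2/3: false.
(b) requires |A ∩ B| > |A ∖ B|: true.
(c) requires |A ∩ B| / |A| ≤ 2/3: false.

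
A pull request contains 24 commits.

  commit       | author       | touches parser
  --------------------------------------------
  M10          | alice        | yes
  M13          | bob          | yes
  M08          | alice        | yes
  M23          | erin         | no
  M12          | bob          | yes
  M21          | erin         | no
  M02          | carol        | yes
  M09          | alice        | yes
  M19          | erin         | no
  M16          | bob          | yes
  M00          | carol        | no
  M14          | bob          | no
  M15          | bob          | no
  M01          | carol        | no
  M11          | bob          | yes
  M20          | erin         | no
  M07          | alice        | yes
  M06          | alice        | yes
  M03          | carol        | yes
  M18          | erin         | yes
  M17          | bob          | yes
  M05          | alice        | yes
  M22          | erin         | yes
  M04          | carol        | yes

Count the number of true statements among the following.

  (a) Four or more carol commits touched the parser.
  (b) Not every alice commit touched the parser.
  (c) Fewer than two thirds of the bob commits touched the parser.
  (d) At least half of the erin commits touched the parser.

0

(a) carol: |A| = 5, |A ∩ B| = 3; needs |A ∩ B| ≥ 4 — false.
(b) alice: |A| = 6, |A ∩ B| = 6; needs A ⊄ B (|A ∖ B| ≥ 1) — false.
(c) bob: |A| = 7, |A ∩ B| = 5; needs |A ∩ B| / |A| < 2/3 — false.
(d) erin: |A| = 6, |A ∩ B| = 2; needs |A ∩ B| ≥ |A ∖ B| — false.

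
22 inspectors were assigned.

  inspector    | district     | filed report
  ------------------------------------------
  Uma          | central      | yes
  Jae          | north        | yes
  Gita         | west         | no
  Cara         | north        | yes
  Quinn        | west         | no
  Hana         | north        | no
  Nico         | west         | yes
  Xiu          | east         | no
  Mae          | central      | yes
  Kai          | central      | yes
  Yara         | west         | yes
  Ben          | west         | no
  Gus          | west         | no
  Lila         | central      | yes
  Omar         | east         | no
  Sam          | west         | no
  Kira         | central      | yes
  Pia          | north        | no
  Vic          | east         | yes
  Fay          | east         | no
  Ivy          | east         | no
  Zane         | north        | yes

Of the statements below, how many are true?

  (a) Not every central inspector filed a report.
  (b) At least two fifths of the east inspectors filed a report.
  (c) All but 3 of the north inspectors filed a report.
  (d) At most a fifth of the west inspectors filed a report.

(a) central: |A| = 5, |A ∩ B| = 5; needs A ⊄ B (|A ∖ B| ≥ 1) — false.
(b) east: |A| = 5, |A ∩ B| = 1; needs |A ∩ B| / |A| ≥ 2/5 — false.
(c) north: |A| = 5, |A ∩ B| = 3; needs |A ∖ B| = 3 — false.
(d) west: |A| = 7, |A ∩ B| = 2; needs |A ∩ B| / |A| ≤ 1/5 — false.

0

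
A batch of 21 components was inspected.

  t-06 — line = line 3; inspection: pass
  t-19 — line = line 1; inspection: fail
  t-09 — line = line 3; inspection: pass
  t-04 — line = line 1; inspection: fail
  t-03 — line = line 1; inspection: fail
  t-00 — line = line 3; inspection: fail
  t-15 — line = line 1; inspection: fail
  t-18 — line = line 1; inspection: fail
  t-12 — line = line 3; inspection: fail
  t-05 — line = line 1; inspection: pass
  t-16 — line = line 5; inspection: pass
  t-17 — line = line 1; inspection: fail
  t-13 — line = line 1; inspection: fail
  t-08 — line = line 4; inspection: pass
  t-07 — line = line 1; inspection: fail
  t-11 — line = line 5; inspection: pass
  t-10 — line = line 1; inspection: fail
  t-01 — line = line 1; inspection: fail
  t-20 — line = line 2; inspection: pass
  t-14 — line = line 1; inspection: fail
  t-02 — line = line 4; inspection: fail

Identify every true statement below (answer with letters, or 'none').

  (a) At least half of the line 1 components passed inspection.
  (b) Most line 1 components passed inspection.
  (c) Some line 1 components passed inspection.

(c)

|A| = 12, |A ∩ B| = 1, |A ∖ B| = 11.
(a) |A ∩ B| ≥ |A ∖ B|: fails.
(b) |A ∩ B| > |A ∖ B|: fails.
(c) A ∩ B ≠ ∅ (|A ∩ B| ≥ 1): holds.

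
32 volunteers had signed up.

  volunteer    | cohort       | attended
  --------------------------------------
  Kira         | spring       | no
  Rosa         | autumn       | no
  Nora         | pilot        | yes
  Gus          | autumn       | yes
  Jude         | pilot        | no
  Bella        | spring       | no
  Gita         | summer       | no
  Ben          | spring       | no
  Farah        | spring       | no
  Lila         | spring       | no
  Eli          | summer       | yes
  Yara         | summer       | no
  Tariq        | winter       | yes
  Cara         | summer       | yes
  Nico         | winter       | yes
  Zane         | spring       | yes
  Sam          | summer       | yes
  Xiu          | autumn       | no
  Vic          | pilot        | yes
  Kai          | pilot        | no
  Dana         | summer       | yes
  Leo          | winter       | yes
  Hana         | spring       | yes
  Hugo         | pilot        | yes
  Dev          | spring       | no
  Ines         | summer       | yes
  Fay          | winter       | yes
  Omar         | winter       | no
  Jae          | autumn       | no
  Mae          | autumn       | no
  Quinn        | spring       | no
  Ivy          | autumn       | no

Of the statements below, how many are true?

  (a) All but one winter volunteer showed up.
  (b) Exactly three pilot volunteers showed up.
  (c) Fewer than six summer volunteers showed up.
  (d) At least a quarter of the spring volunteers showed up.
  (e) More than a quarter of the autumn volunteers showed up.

(a) winter: |A| = 5, |A ∩ B| = 4; needs |A ∖ B| = 1 — true.
(b) pilot: |A| = 5, |A ∩ B| = 3; needs |A ∩ B| = 3 — true.
(c) summer: |A| = 7, |A ∩ B| = 5; needs |A ∩ B| < 6 — true.
(d) spring: |A| = 9, |A ∩ B| = 2; needs |A ∩ B| / |A| ≥ 1/4 — false.
(e) autumn: |A| = 6, |A ∩ B| = 1; needs |A ∩ B| / |A| > 1/4 — false.

3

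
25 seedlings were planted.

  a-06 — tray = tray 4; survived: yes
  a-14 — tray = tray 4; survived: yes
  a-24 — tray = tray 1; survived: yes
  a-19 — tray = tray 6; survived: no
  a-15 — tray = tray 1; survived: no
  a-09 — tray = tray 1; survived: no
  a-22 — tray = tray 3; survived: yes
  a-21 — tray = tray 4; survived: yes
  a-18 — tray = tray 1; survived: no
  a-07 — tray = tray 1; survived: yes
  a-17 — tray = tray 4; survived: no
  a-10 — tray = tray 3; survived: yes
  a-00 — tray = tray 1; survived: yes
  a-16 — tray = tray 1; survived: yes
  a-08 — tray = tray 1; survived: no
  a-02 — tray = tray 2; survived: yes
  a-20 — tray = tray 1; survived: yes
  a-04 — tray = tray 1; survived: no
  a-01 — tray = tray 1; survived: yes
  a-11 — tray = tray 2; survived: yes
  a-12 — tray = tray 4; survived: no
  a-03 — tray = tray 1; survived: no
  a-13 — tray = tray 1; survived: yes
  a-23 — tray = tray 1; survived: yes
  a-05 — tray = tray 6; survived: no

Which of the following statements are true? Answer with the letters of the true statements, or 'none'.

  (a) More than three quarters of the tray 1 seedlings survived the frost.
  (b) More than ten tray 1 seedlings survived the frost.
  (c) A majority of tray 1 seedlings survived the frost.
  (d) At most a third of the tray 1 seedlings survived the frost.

(c)

|A| = 14, |A ∩ B| = 8, |A ∖ B| = 6.
(a) |A ∩ B| / |A| > 3/4: fails.
(b) |A ∩ B| > 10: fails.
(c) |A ∩ B| > |A ∖ B|: holds.
(d) |A ∩ B| / |A| ≤ 1/3: fails.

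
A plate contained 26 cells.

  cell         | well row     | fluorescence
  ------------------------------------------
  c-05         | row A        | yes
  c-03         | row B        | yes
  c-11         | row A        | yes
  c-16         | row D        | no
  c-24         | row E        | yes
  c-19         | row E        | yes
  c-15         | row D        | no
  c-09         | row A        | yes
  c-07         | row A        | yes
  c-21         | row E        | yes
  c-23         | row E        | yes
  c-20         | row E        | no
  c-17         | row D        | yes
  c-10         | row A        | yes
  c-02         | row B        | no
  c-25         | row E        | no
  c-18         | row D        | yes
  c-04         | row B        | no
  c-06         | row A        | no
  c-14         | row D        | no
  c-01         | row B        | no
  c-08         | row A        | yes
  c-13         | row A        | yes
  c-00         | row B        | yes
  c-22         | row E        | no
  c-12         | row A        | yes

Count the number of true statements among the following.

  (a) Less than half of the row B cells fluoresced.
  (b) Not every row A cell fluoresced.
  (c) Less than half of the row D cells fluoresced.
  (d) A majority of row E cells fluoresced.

(a) row B: |A| = 5, |A ∩ B| = 2; needs |A ∩ B| < |A ∖ B| — true.
(b) row A: |A| = 9, |A ∩ B| = 8; needs A ⊄ B (|A ∖ B| ≥ 1) — true.
(c) row D: |A| = 5, |A ∩ B| = 2; needs |A ∩ B| < |A ∖ B| — true.
(d) row E: |A| = 7, |A ∩ B| = 4; needs |A ∩ B| > |A ∖ B| — true.

4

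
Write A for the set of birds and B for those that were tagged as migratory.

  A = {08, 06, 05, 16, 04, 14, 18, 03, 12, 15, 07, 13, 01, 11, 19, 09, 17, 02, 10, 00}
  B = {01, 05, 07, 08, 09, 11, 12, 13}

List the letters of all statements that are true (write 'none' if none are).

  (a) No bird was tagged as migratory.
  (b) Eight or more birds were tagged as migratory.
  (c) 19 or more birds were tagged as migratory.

(b)

|A| = 20, |A ∩ B| = 8, |A ∖ B| = 12.
(a) A ∩ B = ∅ (|A ∩ B| = 0): fails.
(b) |A ∩ B| ≥ 8: holds.
(c) |A ∩ B| ≥ 19: fails.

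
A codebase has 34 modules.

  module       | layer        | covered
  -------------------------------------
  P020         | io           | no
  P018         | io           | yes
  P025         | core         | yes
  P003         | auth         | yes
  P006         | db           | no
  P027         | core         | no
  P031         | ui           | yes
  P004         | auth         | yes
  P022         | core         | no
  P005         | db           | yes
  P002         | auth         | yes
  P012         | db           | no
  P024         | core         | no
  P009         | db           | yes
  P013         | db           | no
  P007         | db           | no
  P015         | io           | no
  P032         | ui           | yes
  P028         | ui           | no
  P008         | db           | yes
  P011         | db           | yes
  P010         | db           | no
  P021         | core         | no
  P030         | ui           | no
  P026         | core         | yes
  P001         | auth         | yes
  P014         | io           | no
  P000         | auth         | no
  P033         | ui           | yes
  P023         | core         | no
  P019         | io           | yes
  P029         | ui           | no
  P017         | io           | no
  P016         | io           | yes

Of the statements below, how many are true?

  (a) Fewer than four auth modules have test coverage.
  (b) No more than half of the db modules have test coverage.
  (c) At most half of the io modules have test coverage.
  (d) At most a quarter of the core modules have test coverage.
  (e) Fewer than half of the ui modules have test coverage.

2

(a) auth: |A| = 5, |A ∩ B| = 4; needs |A ∩ B| < 4 — false.
(b) db: |A| = 9, |A ∩ B| = 4; needs |A ∩ B| ≤ |A ∖ B| — true.
(c) io: |A| = 7, |A ∩ B| = 3; needs |A ∩ B| ≤ |A ∖ B| — true.
(d) core: |A| = 7, |A ∩ B| = 2; needs |A ∩ B| / |A| ≤ 1/4 — false.
(e) ui: |A| = 6, |A ∩ B| = 3; needs |A ∩ B| < |A ∖ B| — false.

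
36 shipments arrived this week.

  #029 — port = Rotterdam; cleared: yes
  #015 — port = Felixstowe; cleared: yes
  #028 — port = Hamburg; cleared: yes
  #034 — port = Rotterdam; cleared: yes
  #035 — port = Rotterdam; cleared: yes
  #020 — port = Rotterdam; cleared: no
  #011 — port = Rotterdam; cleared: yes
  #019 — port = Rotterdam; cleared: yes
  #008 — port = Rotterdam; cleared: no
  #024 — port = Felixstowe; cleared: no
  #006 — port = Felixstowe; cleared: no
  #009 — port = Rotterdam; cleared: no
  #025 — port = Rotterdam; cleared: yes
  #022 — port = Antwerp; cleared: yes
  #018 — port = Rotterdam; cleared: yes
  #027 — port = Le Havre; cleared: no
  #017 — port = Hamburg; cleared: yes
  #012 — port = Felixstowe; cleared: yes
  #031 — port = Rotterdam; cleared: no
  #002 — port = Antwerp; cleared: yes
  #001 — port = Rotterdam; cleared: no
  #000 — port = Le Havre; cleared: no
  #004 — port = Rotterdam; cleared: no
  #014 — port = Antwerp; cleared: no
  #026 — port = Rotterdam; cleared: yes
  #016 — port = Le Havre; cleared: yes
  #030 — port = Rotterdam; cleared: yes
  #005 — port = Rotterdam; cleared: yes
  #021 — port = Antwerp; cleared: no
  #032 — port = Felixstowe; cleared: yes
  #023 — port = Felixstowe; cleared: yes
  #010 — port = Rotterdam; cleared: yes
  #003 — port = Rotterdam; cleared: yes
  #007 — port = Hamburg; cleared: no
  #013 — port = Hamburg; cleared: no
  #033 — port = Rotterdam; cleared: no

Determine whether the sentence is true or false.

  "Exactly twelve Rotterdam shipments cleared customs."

Truth condition: |A ∩ B| = 12.
|A| = 19, |A ∩ B| = 12, |A ∖ B| = 7.
|A ∩ B| = 12, so the statement is true.

True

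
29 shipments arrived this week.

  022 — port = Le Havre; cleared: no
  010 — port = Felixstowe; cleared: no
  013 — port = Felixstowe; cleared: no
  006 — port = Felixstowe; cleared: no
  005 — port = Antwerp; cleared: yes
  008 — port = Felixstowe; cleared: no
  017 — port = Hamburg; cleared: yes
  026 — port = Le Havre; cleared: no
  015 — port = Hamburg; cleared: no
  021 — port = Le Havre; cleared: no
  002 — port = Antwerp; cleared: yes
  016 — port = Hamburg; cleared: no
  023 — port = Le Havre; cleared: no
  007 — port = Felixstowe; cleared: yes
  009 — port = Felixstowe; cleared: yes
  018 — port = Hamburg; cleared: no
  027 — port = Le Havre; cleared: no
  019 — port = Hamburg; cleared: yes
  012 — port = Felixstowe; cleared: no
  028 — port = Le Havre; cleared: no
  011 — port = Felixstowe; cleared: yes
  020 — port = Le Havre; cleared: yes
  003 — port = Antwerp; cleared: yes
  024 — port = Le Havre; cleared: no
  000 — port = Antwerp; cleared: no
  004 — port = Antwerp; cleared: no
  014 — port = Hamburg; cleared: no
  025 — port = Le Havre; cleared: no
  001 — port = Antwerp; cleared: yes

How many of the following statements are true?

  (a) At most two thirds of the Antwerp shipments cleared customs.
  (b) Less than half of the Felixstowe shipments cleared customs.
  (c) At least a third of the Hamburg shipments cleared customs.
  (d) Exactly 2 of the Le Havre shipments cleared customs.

(a) Antwerp: |A| = 6, |A ∩ B| = 4; needs |A ∩ B| / |A| ≤ 2/3 — true.
(b) Felixstowe: |A| = 8, |A ∩ B| = 3; needs |A ∩ B| < |A ∖ B| — true.
(c) Hamburg: |A| = 6, |A ∩ B| = 2; needs |A ∩ B| / |A| ≥ 1/3 — true.
(d) Le Havre: |A| = 9, |A ∩ B| = 1; needs |A ∩ B| = 2 — false.

3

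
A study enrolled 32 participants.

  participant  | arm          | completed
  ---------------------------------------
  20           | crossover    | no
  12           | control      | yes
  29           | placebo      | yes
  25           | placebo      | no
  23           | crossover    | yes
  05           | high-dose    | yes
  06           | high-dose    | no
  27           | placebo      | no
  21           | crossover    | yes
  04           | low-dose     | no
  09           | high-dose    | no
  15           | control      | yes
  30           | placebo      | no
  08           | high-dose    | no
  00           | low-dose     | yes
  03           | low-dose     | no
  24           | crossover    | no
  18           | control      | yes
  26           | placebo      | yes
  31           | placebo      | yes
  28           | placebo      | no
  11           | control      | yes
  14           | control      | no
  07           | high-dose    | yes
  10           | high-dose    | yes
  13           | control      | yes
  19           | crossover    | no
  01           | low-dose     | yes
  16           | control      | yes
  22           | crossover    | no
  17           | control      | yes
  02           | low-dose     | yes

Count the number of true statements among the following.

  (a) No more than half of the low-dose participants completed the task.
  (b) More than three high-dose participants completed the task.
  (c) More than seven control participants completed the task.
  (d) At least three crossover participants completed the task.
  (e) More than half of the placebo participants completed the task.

(a) low-dose: |A| = 5, |A ∩ B| = 3; needs |A ∩ B| ≤ |A ∖ B| — false.
(b) high-dose: |A| = 6, |A ∩ B| = 3; needs |A ∩ B| > 3 — false.
(c) control: |A| = 8, |A ∩ B| = 7; needs |A ∩ B| > 7 — false.
(d) crossover: |A| = 6, |A ∩ B| = 2; needs |A ∩ B| ≥ 3 — false.
(e) placebo: |A| = 7, |A ∩ B| = 3; needs |A ∩ B| > |A ∖ B| — false.

0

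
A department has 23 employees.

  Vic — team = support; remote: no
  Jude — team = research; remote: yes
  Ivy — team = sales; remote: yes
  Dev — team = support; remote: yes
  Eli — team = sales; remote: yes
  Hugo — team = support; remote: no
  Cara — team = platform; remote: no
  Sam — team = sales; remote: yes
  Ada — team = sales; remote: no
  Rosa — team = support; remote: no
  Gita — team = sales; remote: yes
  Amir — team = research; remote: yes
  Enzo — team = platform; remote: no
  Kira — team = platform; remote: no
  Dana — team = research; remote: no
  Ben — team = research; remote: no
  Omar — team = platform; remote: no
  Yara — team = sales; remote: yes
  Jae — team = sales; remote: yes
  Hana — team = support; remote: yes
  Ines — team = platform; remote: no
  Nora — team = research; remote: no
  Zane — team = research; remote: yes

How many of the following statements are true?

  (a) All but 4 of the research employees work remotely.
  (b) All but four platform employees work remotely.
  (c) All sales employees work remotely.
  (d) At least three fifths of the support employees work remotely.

(a) research: |A| = 6, |A ∩ B| = 3; needs |A ∖ B| = 4 — false.
(b) platform: |A| = 5, |A ∩ B| = 0; needs |A ∖ B| = 4 — false.
(c) sales: |A| = 7, |A ∩ B| = 6; needs A ⊆ B, i.e. every element of A is in B (|A ∖ B| = 0) — false.
(d) support: |A| = 5, |A ∩ B| = 2; needs |A ∩ B| / |A| ≥ 3/5 — false.

0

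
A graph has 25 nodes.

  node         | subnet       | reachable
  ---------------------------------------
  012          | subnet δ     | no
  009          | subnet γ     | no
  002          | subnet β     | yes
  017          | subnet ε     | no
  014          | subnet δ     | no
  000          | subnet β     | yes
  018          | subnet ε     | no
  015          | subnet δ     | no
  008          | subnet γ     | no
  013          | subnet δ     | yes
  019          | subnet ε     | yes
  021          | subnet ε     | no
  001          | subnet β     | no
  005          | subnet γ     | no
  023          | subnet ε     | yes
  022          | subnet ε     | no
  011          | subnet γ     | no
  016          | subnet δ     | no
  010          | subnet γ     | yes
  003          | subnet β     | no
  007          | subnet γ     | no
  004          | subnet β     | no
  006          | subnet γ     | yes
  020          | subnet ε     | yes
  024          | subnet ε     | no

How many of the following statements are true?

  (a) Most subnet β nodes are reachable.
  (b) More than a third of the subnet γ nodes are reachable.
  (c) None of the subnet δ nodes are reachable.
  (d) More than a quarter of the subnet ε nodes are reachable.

1

(a) subnet β: |A| = 5, |A ∩ B| = 2; needs |A ∩ B| > |A ∖ B| — false.
(b) subnet γ: |A| = 7, |A ∩ B| = 2; needs |A ∩ B| / |A| > 1/3 — false.
(c) subnet δ: |A| = 5, |A ∩ B| = 1; needs A ∩ B = ∅ (|A ∩ B| = 0) — false.
(d) subnet ε: |A| = 8, |A ∩ B| = 3; needs |A ∩ B| / |A| > 1/4 — true.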